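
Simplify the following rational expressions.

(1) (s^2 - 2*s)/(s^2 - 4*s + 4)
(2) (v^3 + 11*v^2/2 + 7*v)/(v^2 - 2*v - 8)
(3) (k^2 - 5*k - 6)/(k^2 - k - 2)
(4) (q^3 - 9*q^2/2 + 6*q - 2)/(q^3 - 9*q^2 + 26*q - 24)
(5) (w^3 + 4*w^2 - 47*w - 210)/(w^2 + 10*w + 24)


(1) = s/(s - 2)
(2) = (2*v^2 + 7*v)/(2*v - 8)
(3) = (k - 6)/(k - 2)
(4) = (2*q^2 - 5*q + 2)/(2*q^2 - 14*q + 24)
(5) = (w^2 - 2*w - 35)/(w + 4)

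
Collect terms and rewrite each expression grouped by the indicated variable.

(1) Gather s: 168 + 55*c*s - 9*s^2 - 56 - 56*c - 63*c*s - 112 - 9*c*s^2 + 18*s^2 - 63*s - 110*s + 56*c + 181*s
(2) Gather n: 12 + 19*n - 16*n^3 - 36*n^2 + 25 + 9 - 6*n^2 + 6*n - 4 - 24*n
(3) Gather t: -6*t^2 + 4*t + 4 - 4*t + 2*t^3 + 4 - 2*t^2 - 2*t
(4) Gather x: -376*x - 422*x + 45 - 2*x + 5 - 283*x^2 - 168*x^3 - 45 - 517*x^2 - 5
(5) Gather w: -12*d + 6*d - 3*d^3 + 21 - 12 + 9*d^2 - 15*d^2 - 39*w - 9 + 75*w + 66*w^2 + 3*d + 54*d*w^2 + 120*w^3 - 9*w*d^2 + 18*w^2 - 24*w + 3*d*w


(1) = s^2*(9 - 9*c) + s*(8 - 8*c)
(2) = -16*n^3 - 42*n^2 + n + 42
(3) = 2*t^3 - 8*t^2 - 2*t + 8
(4) = -168*x^3 - 800*x^2 - 800*x
(5) = -3*d^3 - 6*d^2 - 3*d + 120*w^3 + w^2*(54*d + 84) + w*(-9*d^2 + 3*d + 12)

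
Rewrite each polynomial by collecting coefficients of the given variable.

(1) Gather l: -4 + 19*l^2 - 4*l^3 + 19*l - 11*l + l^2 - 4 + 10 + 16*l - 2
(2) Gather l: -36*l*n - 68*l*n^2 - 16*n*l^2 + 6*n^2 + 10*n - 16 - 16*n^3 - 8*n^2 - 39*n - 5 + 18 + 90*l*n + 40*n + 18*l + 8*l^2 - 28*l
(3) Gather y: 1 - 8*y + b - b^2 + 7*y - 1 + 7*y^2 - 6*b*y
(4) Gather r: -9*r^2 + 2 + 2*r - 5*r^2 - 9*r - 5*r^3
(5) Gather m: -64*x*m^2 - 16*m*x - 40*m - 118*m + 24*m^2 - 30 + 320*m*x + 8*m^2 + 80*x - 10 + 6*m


(1) = -4*l^3 + 20*l^2 + 24*l
(2) = l^2*(8 - 16*n) + l*(-68*n^2 + 54*n - 10) - 16*n^3 - 2*n^2 + 11*n - 3
(3) = -b^2 + b + 7*y^2 + y*(-6*b - 1)
(4) = -5*r^3 - 14*r^2 - 7*r + 2
(5) = m^2*(32 - 64*x) + m*(304*x - 152) + 80*x - 40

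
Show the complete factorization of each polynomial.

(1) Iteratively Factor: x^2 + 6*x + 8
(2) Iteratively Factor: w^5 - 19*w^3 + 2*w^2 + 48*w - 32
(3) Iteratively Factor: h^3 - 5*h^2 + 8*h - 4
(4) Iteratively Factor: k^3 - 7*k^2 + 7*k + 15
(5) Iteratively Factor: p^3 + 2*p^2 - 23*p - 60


(1) = (x + 2)*(x + 4)
(2) = (w + 4)*(w^4 - 4*w^3 - 3*w^2 + 14*w - 8) = (w - 1)*(w + 4)*(w^3 - 3*w^2 - 6*w + 8) = (w - 4)*(w - 1)*(w + 4)*(w^2 + w - 2) = (w - 4)*(w - 1)*(w + 2)*(w + 4)*(w - 1)
(3) = (h - 1)*(h^2 - 4*h + 4) = (h - 2)*(h - 1)*(h - 2)
(4) = (k - 3)*(k^2 - 4*k - 5) = (k - 3)*(k + 1)*(k - 5)
(5) = (p - 5)*(p^2 + 7*p + 12) = (p - 5)*(p + 4)*(p + 3)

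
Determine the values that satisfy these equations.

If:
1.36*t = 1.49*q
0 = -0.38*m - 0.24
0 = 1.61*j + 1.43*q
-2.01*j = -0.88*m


Then:
j = -0.28
m = -0.63
q = 0.31
t = 0.34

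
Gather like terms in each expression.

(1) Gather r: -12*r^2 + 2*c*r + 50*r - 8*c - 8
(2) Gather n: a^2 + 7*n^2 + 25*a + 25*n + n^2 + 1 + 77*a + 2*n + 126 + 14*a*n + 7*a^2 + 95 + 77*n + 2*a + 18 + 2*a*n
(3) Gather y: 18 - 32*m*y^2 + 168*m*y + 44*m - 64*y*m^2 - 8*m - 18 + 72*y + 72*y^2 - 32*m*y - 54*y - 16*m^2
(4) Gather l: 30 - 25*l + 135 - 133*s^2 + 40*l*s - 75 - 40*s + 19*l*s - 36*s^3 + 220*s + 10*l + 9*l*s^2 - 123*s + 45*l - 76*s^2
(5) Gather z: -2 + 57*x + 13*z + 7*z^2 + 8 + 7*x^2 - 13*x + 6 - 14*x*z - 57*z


(1) = -8*c - 12*r^2 + r*(2*c + 50) - 8
(2) = 8*a^2 + 104*a + 8*n^2 + n*(16*a + 104) + 240
(3) = -16*m^2 + 36*m + y^2*(72 - 32*m) + y*(-64*m^2 + 136*m + 18)
(4) = l*(9*s^2 + 59*s + 30) - 36*s^3 - 209*s^2 + 57*s + 90
(5) = 7*x^2 + 44*x + 7*z^2 + z*(-14*x - 44) + 12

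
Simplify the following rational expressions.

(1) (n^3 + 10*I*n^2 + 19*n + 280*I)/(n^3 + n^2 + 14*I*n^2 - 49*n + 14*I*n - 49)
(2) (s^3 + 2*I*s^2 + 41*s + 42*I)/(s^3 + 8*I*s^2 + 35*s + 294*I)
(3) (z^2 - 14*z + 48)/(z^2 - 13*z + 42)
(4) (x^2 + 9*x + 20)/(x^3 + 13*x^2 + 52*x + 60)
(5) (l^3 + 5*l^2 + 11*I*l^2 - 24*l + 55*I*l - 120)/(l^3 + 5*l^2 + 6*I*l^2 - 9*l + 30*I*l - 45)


(1) = (n^2 + 3*I*n + 40)/(n^2 + n*(1 + 7*I) + 7*I)
(2) = (s + I)/(s + 7*I)
(3) = (z - 8)/(z - 7)
(4) = (x + 4)/(x^2 + 8*x + 12)
(5) = (l + 8*I)/(l + 3*I)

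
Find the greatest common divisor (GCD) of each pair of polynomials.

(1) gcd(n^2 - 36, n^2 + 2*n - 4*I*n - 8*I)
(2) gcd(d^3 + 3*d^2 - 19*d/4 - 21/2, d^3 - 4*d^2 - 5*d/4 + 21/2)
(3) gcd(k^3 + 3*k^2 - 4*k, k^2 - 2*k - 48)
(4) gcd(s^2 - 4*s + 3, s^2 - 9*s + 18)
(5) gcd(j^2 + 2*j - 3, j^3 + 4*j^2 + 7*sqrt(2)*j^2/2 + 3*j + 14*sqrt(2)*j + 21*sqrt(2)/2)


(1) = 1
(2) = gcd((d - 2)*(d + 3/2)*(d + 7/2), (d - 7/2)*(d - 2)*(d + 3/2)) = d^2 - d/2 - 3
(3) = 1
(4) = gcd((s - 3)*(s - 1), (s - 6)*(s - 3)) = s - 3
(5) = gcd((j - 1)*(j + 3), (j + 1)*(j + 3)*(j + 7*sqrt(2)/2)) = j + 3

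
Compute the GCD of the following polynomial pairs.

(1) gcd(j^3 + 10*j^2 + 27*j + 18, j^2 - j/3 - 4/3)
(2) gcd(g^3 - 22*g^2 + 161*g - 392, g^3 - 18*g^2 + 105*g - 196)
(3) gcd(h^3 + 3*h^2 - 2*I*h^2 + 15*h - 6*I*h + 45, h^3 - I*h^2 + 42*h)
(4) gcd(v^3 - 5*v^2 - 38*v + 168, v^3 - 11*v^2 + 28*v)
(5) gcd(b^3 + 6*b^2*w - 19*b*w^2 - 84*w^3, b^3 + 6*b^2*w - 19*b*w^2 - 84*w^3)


(1) = j + 1
(2) = g^2 - 14*g + 49
(3) = gcd((h + 3)*(h - 5*I)*(h + 3*I), h*(h - 7*I)*(h + 6*I)) = 1
(4) = gcd((v - 7)*(v - 4)*(v + 6), v*(v - 7)*(v - 4)) = v^2 - 11*v + 28
(5) = -b^3 - 6*b^2*w + 19*b*w^2 + 84*w^3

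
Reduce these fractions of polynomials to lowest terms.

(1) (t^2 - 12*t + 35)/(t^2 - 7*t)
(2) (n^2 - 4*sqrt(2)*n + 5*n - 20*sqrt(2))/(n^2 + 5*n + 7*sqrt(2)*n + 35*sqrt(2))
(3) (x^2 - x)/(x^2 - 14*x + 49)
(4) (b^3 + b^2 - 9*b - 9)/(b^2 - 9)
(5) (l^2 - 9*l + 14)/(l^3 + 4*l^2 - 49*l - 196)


(1) = (t - 5)/t
(2) = (n - 4*sqrt(2))/(n + 7*sqrt(2))
(3) = (x^2 - x)/(x^2 - 14*x + 49)
(4) = b + 1
(5) = (l - 2)/(l^2 + 11*l + 28)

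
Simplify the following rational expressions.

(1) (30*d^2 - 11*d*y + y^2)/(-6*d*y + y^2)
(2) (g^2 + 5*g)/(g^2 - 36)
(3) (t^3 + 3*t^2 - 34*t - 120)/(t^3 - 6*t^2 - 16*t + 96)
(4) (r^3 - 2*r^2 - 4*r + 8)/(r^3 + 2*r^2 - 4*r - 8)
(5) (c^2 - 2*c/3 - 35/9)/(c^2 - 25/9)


(1) = (-5*d + y)/y
(2) = (g^2 + 5*g)/(g^2 - 36)
(3) = (t + 5)/(t - 4)
(4) = (r - 2)/(r + 2)
(5) = (3*c - 7)/(3*c - 5)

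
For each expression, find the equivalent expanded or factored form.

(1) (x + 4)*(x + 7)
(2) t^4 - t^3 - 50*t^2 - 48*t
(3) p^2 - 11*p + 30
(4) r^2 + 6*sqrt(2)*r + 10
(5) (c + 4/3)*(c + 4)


(1) = x^2 + 11*x + 28
(2) = t*(t - 8)*(t + 1)*(t + 6)
(3) = (p - 6)*(p - 5)
(4) = (r + sqrt(2))*(r + 5*sqrt(2))
(5) = c^2 + 16*c/3 + 16/3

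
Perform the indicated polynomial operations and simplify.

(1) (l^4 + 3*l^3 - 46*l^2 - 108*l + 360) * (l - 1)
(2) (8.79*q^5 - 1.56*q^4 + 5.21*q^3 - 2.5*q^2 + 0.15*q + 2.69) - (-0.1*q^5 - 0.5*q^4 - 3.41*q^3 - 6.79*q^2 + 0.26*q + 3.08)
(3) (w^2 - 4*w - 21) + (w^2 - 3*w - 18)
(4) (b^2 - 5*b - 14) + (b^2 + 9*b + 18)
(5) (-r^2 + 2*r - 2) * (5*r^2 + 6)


(1) = l^5 + 2*l^4 - 49*l^3 - 62*l^2 + 468*l - 360
(2) = 8.89*q^5 - 1.06*q^4 + 8.62*q^3 + 4.29*q^2 - 0.11*q - 0.39
(3) = 2*w^2 - 7*w - 39
(4) = 2*b^2 + 4*b + 4
(5) = -5*r^4 + 10*r^3 - 16*r^2 + 12*r - 12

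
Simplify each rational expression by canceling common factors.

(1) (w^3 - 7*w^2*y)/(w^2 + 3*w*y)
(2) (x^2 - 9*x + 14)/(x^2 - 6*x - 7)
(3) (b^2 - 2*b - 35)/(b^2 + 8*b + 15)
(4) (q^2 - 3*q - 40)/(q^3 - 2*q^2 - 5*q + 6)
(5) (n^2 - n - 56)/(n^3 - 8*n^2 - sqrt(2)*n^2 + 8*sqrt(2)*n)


(1) = (w^2 - 7*w*y)/(w + 3*y)
(2) = (x - 2)/(x + 1)
(3) = (b - 7)/(b + 3)
(4) = (q^2 - 3*q - 40)/(q^3 - 2*q^2 - 5*q + 6)
(5) = (n + 7)/(n^2 - sqrt(2)*n)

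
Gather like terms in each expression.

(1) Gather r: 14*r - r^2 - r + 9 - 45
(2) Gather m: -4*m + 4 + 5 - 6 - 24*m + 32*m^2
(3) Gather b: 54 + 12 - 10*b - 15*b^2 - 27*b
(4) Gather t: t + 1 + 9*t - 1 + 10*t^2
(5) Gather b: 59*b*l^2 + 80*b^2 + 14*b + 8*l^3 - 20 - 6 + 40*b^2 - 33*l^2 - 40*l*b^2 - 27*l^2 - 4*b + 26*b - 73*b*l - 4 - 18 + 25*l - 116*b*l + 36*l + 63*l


(1) = -r^2 + 13*r - 36
(2) = 32*m^2 - 28*m + 3
(3) = -15*b^2 - 37*b + 66
(4) = 10*t^2 + 10*t
(5) = b^2*(120 - 40*l) + b*(59*l^2 - 189*l + 36) + 8*l^3 - 60*l^2 + 124*l - 48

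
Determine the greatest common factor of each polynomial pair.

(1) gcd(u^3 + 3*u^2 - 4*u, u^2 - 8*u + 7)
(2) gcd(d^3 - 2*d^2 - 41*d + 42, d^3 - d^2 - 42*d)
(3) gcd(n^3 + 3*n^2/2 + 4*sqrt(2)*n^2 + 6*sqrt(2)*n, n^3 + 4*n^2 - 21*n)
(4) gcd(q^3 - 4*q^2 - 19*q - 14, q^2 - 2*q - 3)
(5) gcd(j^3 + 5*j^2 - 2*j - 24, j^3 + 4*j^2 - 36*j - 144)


(1) = u - 1
(2) = gcd((d - 7)*(d - 1)*(d + 6), d*(d - 7)*(d + 6)) = d^2 - d - 42
(3) = gcd(n*(n + 3/2)*(n + 4*sqrt(2)), n*(n - 3)*(n + 7)) = n
(4) = gcd((q - 7)*(q + 1)*(q + 2), (q - 3)*(q + 1)) = q + 1
(5) = gcd((j - 2)*(j + 3)*(j + 4), (j - 6)*(j + 4)*(j + 6)) = j + 4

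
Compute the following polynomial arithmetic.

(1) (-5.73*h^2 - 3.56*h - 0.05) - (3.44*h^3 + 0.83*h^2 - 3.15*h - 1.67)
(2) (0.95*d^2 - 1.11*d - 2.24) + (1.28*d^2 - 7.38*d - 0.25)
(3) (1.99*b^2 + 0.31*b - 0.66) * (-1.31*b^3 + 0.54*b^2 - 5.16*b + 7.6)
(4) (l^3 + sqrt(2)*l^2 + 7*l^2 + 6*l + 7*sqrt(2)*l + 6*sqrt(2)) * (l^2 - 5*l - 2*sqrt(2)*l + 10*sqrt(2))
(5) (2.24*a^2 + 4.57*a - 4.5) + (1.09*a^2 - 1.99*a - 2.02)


(1) = -3.44*h^3 - 6.56*h^2 - 0.41*h + 1.62
(2) = 2.23*d^2 - 8.49*d - 2.49
(3) = -2.6069*b^5 + 0.6685*b^4 - 9.2364*b^3 + 13.168*b^2 + 5.7616*b - 5.016
(4) = l^5 - sqrt(2)*l^4 + 2*l^4 - 33*l^3 - 2*sqrt(2)*l^3 - 38*l^2 + 29*sqrt(2)*l^2 + 30*sqrt(2)*l + 116*l + 120
(5) = 3.33*a^2 + 2.58*a - 6.52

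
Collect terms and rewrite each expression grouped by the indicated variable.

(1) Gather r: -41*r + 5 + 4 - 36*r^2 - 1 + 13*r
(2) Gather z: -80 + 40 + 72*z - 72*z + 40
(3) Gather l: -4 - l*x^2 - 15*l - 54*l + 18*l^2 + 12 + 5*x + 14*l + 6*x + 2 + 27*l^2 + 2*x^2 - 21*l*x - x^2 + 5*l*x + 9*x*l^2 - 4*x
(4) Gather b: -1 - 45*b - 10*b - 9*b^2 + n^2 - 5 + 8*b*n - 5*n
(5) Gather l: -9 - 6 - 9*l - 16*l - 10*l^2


(1) = -36*r^2 - 28*r + 8
(2) = 0
(3) = l^2*(9*x + 45) + l*(-x^2 - 16*x - 55) + x^2 + 7*x + 10
(4) = -9*b^2 + b*(8*n - 55) + n^2 - 5*n - 6
(5) = -10*l^2 - 25*l - 15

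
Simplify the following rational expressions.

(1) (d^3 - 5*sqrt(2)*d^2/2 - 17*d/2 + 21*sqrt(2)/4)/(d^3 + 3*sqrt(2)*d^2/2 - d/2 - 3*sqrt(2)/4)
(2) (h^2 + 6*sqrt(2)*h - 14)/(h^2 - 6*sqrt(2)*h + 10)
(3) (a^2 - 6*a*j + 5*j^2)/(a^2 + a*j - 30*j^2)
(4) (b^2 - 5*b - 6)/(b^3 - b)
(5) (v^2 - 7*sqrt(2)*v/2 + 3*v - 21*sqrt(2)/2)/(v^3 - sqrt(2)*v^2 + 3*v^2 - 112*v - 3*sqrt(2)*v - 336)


(1) = (16*d - 56*sqrt(2))/(16*d + 8*sqrt(2))
(2) = (h + 7*sqrt(2))/(h - 5*sqrt(2))
(3) = (a - j)/(a + 6*j)
(4) = (b - 6)/(b^2 - b)
(5) = (2*v - 7*sqrt(2))/(2*v^2 - 2*sqrt(2)*v - 224)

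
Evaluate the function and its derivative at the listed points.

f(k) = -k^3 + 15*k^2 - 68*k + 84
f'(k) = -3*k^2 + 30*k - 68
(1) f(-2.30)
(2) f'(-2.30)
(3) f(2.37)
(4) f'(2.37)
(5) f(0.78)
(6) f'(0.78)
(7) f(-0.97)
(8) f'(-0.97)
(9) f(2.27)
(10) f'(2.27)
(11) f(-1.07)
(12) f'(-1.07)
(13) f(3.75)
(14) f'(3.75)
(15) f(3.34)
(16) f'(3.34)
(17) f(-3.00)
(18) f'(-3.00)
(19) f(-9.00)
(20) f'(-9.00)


(1) = 331.92
(2) = -152.87
(3) = -6.22
(4) = -13.75
(5) = 39.61
(6) = -46.43
(7) = 164.99
(8) = -99.92
(9) = -4.76
(10) = -15.36
(11) = 175.16
(12) = -103.53
(13) = -12.80
(14) = 2.31
(15) = -13.05
(16) = -1.27
(17) = 450.00
(18) = -185.00
(19) = 2640.00
(20) = -581.00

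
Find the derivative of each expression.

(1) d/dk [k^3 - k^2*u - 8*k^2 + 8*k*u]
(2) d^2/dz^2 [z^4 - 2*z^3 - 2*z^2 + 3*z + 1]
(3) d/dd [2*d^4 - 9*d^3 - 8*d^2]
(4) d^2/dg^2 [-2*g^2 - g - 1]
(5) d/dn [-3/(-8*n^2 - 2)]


(1) = 3*k^2 - 2*k*u - 16*k + 8*u
(2) = 12*z^2 - 12*z - 4
(3) = d*(8*d^2 - 27*d - 16)
(4) = -4
(5) = -12*n/(4*n^2 + 1)^2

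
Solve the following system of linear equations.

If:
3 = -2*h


Then:
h = -3/2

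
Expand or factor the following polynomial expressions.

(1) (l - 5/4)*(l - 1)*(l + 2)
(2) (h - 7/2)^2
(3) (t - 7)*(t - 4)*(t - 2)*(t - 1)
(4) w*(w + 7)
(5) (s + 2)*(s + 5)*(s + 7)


(1) = l^3 - l^2/4 - 13*l/4 + 5/2
(2) = h^2 - 7*h + 49/4
(3) = t^4 - 14*t^3 + 63*t^2 - 106*t + 56
(4) = w^2 + 7*w
(5) = s^3 + 14*s^2 + 59*s + 70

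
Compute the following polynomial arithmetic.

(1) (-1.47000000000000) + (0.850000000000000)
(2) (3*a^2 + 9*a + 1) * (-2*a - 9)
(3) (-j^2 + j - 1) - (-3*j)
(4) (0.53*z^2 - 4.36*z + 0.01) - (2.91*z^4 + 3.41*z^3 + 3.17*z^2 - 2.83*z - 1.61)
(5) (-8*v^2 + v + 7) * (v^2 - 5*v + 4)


(1) = -0.620000000000000
(2) = -6*a^3 - 45*a^2 - 83*a - 9
(3) = -j^2 + 4*j - 1
(4) = -2.91*z^4 - 3.41*z^3 - 2.64*z^2 - 1.53*z + 1.62
(5) = -8*v^4 + 41*v^3 - 30*v^2 - 31*v + 28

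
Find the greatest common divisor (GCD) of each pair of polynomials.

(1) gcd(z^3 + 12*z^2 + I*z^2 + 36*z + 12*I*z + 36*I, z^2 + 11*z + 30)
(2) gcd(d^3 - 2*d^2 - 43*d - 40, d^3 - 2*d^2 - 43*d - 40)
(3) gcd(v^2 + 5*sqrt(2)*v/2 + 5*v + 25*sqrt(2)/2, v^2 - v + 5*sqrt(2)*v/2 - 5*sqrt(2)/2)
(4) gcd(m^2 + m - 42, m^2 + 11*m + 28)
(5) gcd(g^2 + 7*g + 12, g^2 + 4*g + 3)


(1) = z + 6
(2) = d^3 - 2*d^2 - 43*d - 40
(3) = v + 5*sqrt(2)/2
(4) = gcd((m - 6)*(m + 7), (m + 4)*(m + 7)) = m + 7
(5) = g + 3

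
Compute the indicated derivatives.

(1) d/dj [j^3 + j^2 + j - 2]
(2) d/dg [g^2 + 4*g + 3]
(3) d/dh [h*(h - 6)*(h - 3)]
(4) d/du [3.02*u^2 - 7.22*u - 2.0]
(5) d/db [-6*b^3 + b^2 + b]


(1) = 3*j^2 + 2*j + 1
(2) = 2*g + 4
(3) = 3*h^2 - 18*h + 18
(4) = 6.04*u - 7.22
(5) = -18*b^2 + 2*b + 1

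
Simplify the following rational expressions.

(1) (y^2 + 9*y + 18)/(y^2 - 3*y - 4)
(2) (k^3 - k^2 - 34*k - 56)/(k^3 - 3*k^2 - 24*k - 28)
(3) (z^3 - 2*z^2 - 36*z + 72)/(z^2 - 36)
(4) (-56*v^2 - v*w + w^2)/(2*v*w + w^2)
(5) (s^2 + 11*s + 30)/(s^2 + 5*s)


(1) = (y^2 + 9*y + 18)/(y^2 - 3*y - 4)
(2) = (k + 4)/(k + 2)
(3) = z - 2
(4) = (-56*v^2 - v*w + w^2)/(2*v*w + w^2)
(5) = (s + 6)/s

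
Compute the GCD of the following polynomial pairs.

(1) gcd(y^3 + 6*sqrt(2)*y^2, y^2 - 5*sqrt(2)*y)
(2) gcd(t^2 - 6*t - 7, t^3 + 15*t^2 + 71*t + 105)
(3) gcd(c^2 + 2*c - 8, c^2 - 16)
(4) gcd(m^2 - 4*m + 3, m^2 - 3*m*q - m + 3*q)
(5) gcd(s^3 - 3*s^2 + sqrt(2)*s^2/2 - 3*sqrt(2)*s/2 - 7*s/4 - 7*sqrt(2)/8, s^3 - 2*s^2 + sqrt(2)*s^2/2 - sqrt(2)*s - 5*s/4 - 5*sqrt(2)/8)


(1) = y
(2) = gcd((t - 7)*(t + 1), (t + 3)*(t + 5)*(t + 7)) = 1
(3) = gcd((c - 2)*(c + 4), (c - 4)*(c + 4)) = c + 4
(4) = gcd((m - 3)*(m - 1), (m - 1)*(m - 3*q)) = m - 1
(5) = gcd((s - 7/2)*(s + 1/2)*(s + sqrt(2)/2), (s - 5/2)*(s + 1/2)*(s + sqrt(2)/2)) = s^2 + s*(1/2 + sqrt(2)/2) + sqrt(2)/4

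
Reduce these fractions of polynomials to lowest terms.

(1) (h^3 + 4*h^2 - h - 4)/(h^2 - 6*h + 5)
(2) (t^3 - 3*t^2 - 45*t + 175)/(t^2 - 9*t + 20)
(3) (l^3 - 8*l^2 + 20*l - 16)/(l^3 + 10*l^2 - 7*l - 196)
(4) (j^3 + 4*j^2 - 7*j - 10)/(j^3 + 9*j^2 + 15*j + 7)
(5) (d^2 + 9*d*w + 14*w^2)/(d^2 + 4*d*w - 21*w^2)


(1) = (h^2 + 5*h + 4)/(h - 5)
(2) = (t^2 + 2*t - 35)/(t - 4)
(3) = (l^2 - 4*l + 4)/(l^2 + 14*l + 49)
(4) = (j^2 + 3*j - 10)/(j^2 + 8*j + 7)
(5) = (-d - 2*w)/(-d + 3*w)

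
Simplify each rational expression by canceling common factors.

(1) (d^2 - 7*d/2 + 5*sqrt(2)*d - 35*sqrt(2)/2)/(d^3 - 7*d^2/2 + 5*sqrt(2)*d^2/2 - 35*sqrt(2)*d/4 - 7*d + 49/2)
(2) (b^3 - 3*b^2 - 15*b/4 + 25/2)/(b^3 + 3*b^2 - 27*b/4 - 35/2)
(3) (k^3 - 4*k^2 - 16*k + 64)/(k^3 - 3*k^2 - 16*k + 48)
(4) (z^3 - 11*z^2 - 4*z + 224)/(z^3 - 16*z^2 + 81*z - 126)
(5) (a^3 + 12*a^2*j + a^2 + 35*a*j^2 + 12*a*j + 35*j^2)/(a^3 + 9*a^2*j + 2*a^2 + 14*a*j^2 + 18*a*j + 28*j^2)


(1) = (8*d + 40*sqrt(2))/(8*d^2 + 20*sqrt(2)*d - 56)
(2) = (2*b - 5)/(2*b + 7)
(3) = (k - 4)/(k - 3)
(4) = (z^2 - 4*z - 32)/(z^2 - 9*z + 18)
(5) = (a^2 + 5*a*j + a + 5*j)/(a^2 + 2*a*j + 2*a + 4*j)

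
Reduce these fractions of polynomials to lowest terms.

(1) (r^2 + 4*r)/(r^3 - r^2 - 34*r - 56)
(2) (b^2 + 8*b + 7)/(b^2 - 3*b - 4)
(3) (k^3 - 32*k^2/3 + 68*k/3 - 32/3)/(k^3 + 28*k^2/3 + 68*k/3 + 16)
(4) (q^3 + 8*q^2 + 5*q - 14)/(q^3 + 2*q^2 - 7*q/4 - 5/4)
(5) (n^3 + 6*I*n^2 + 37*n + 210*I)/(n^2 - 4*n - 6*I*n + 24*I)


(1) = r/(r^2 - 5*r - 14)
(2) = (b + 7)/(b - 4)
(3) = (3*k^3 - 32*k^2 + 68*k - 32)/(3*k^3 + 28*k^2 + 68*k + 48)
(4) = (4*q^2 + 36*q + 56)/(4*q^2 + 12*q + 5)
(5) = (n^2 + 12*I*n - 35)/(n - 4)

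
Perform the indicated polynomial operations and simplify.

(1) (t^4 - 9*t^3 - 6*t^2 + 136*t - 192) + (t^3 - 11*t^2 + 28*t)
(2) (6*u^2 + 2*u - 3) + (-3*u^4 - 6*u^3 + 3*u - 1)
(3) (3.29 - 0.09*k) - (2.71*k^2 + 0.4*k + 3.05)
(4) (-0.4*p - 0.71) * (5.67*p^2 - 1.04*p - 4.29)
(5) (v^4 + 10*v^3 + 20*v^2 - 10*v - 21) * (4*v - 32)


(1) = t^4 - 8*t^3 - 17*t^2 + 164*t - 192
(2) = -3*u^4 - 6*u^3 + 6*u^2 + 5*u - 4
(3) = -2.71*k^2 - 0.49*k + 0.24
(4) = -2.268*p^3 - 3.6097*p^2 + 2.4544*p + 3.0459
(5) = 4*v^5 + 8*v^4 - 240*v^3 - 680*v^2 + 236*v + 672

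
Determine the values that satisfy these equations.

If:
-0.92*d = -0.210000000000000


Then:
d = 0.23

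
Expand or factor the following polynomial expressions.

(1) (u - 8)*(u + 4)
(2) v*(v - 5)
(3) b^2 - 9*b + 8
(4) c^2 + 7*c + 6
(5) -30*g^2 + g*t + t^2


(1) = u^2 - 4*u - 32
(2) = v^2 - 5*v
(3) = (b - 8)*(b - 1)
(4) = (c + 1)*(c + 6)
(5) = (-5*g + t)*(6*g + t)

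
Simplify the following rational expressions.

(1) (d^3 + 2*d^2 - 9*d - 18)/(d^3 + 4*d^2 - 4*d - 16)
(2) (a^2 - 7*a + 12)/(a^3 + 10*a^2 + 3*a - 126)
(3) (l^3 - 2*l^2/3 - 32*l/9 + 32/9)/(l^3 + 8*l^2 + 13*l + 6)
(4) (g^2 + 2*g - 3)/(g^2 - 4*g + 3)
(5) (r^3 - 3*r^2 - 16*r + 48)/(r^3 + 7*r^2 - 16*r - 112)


(1) = (d^2 - 9)/(d^2 + 2*d - 8)
(2) = (a - 4)/(a^2 + 13*a + 42)
(3) = (9*l^3 - 6*l^2 - 32*l + 32)/(9*l^3 + 72*l^2 + 117*l + 54)
(4) = (g + 3)/(g - 3)
(5) = (r - 3)/(r + 7)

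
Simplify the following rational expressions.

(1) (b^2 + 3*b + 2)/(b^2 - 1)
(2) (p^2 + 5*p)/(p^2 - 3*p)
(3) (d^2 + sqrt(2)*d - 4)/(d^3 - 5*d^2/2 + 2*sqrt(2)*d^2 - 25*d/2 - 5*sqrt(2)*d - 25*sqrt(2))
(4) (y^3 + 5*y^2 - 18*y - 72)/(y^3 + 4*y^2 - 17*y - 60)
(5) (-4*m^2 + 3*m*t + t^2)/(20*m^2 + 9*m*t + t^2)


(1) = (b + 2)/(b - 1)
(2) = (p + 5)/(p - 3)
(3) = (2*d - 2*sqrt(2))/(2*d^2 - 5*d - 25)
(4) = (y + 6)/(y + 5)
(5) = (-m + t)/(5*m + t)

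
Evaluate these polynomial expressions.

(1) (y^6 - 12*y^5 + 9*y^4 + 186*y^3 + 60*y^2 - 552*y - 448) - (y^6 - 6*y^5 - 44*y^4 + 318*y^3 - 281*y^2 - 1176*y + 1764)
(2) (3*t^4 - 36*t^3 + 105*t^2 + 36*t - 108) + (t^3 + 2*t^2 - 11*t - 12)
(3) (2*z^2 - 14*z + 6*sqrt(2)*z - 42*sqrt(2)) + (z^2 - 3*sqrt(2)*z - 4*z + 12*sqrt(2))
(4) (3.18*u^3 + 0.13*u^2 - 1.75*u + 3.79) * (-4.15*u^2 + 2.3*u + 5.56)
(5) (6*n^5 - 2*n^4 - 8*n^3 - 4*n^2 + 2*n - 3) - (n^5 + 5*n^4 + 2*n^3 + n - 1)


(1) = -6*y^5 + 53*y^4 - 132*y^3 + 341*y^2 + 624*y - 2212
(2) = 3*t^4 - 35*t^3 + 107*t^2 + 25*t - 120
(3) = 3*z^2 - 18*z + 3*sqrt(2)*z - 30*sqrt(2)
(4) = -13.197*u^5 + 6.7745*u^4 + 25.2423*u^3 - 19.0307*u^2 - 1.013*u + 21.0724
(5) = 5*n^5 - 7*n^4 - 10*n^3 - 4*n^2 + n - 2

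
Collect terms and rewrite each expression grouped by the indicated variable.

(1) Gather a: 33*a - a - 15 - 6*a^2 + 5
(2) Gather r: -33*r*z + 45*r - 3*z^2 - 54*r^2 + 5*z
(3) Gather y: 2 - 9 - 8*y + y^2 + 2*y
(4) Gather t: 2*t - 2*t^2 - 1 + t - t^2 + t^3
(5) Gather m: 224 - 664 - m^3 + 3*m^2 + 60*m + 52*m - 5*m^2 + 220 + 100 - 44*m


(1) = -6*a^2 + 32*a - 10
(2) = -54*r^2 + r*(45 - 33*z) - 3*z^2 + 5*z
(3) = y^2 - 6*y - 7
(4) = t^3 - 3*t^2 + 3*t - 1
(5) = -m^3 - 2*m^2 + 68*m - 120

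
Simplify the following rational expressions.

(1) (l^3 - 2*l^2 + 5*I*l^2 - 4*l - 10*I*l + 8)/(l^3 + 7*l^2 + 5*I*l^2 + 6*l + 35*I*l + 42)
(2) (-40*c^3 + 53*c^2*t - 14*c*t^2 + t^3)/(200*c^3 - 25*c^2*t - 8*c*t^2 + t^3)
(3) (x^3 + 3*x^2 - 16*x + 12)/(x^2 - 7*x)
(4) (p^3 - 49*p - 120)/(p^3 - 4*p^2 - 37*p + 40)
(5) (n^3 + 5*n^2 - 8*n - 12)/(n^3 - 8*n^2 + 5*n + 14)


(1) = (l^3 + l^2*(-2 + 5*I) + l*(-4 - 10*I) + 8)/(l^3 + l^2*(7 + 5*I) + l*(6 + 35*I) + 42)
(2) = (-c + t)/(5*c + t)
(3) = (x^3 + 3*x^2 - 16*x + 12)/(x^2 - 7*x)
(4) = (p + 3)/(p - 1)
(5) = (n + 6)/(n - 7)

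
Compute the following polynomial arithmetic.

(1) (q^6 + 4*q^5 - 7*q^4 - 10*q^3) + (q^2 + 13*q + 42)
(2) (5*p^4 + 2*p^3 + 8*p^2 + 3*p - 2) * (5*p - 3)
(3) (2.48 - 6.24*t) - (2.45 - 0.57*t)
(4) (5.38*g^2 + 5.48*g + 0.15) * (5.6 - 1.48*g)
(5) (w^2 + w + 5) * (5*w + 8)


(1) = q^6 + 4*q^5 - 7*q^4 - 10*q^3 + q^2 + 13*q + 42
(2) = 25*p^5 - 5*p^4 + 34*p^3 - 9*p^2 - 19*p + 6
(3) = 0.03 - 5.67*t
(4) = -7.9624*g^3 + 22.0176*g^2 + 30.466*g + 0.84
(5) = 5*w^3 + 13*w^2 + 33*w + 40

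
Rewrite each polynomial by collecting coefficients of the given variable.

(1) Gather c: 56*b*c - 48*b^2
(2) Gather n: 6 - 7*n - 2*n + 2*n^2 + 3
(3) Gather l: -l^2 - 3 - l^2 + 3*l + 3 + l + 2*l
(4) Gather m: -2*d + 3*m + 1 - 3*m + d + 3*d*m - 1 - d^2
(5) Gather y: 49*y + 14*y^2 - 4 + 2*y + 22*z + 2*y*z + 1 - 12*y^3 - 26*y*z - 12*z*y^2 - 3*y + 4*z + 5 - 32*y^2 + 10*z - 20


(1) = -48*b^2 + 56*b*c
(2) = 2*n^2 - 9*n + 9
(3) = -2*l^2 + 6*l
(4) = -d^2 + 3*d*m - d
(5) = -12*y^3 + y^2*(-12*z - 18) + y*(48 - 24*z) + 36*z - 18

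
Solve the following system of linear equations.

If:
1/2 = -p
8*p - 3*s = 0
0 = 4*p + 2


Then:
p = -1/2
s = -4/3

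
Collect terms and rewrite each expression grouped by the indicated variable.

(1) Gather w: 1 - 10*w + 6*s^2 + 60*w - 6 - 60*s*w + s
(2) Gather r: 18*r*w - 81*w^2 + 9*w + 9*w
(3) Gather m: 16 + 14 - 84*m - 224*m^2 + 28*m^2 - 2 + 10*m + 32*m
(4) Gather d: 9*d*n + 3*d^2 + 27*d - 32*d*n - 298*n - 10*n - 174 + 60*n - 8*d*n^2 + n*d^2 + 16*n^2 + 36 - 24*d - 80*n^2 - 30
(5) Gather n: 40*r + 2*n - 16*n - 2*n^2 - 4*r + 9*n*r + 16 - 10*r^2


(1) = 6*s^2 + s + w*(50 - 60*s) - 5
(2) = 18*r*w - 81*w^2 + 18*w
(3) = -196*m^2 - 42*m + 28
(4) = d^2*(n + 3) + d*(-8*n^2 - 23*n + 3) - 64*n^2 - 248*n - 168
(5) = -2*n^2 + n*(9*r - 14) - 10*r^2 + 36*r + 16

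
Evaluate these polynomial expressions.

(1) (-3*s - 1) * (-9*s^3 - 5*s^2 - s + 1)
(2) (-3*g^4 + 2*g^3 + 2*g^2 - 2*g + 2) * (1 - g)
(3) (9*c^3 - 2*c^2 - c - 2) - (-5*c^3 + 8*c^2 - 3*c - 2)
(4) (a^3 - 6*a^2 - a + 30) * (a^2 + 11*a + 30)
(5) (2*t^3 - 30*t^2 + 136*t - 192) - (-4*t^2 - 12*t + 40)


(1) = 27*s^4 + 24*s^3 + 8*s^2 - 2*s - 1
(2) = 3*g^5 - 5*g^4 + 4*g^2 - 4*g + 2
(3) = 14*c^3 - 10*c^2 + 2*c
(4) = a^5 + 5*a^4 - 37*a^3 - 161*a^2 + 300*a + 900
(5) = 2*t^3 - 26*t^2 + 148*t - 232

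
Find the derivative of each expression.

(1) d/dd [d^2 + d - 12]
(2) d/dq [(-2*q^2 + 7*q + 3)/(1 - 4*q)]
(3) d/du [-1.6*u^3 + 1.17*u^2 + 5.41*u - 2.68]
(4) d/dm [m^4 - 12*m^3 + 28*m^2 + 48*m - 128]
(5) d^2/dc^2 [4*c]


(1) = 2*d + 1
(2) = (8*q^2 - 4*q + 19)/(16*q^2 - 8*q + 1)
(3) = -4.8*u^2 + 2.34*u + 5.41
(4) = 4*m^3 - 36*m^2 + 56*m + 48
(5) = 0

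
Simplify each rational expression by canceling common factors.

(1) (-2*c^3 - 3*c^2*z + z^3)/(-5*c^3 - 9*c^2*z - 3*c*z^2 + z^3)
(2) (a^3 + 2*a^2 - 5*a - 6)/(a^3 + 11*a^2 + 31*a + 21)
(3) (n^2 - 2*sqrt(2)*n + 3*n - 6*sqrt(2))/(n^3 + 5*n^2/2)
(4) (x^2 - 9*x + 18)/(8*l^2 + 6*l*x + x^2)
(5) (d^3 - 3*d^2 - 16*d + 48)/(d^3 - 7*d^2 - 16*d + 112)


(1) = (-2*c + z)/(-5*c + z)
(2) = (a - 2)/(a + 7)
(3) = (2*n^2 + n*(6 - 4*sqrt(2)) - 12*sqrt(2))/(2*n^3 + 5*n^2)
(4) = (x^2 - 9*x + 18)/(8*l^2 + 6*l*x + x^2)
(5) = (d - 3)/(d - 7)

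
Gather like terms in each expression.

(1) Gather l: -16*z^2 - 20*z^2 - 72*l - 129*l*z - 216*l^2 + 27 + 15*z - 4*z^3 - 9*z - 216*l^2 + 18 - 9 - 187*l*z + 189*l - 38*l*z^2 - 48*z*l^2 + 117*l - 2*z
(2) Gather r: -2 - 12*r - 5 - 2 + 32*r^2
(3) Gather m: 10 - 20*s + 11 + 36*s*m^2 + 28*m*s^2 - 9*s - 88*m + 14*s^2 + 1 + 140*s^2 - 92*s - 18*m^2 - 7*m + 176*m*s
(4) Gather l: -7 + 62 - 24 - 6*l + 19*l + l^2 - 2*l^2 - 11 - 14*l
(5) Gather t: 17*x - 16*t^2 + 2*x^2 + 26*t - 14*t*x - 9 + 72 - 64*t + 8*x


(1) = l^2*(-48*z - 432) + l*(-38*z^2 - 316*z + 234) - 4*z^3 - 36*z^2 + 4*z + 36
(2) = 32*r^2 - 12*r - 9
(3) = m^2*(36*s - 18) + m*(28*s^2 + 176*s - 95) + 154*s^2 - 121*s + 22
(4) = -l^2 - l + 20
(5) = -16*t^2 + t*(-14*x - 38) + 2*x^2 + 25*x + 63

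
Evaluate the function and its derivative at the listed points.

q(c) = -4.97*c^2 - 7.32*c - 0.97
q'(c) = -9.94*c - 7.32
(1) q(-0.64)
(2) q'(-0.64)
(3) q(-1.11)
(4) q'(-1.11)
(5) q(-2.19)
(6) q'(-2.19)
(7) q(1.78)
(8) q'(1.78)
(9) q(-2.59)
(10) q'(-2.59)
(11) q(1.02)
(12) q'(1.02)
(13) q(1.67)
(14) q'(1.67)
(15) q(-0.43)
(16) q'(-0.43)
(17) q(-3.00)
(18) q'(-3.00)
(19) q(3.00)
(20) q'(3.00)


(1) = 1.68
(2) = -0.96
(3) = 1.03
(4) = 3.71
(5) = -8.78
(6) = 14.45
(7) = -29.75
(8) = -25.01
(9) = -15.35
(10) = 18.42
(11) = -13.61
(12) = -17.46
(13) = -27.06
(14) = -23.92
(15) = 1.26
(16) = -3.05
(17) = -23.74
(18) = 22.50
(19) = -67.66
(20) = -37.14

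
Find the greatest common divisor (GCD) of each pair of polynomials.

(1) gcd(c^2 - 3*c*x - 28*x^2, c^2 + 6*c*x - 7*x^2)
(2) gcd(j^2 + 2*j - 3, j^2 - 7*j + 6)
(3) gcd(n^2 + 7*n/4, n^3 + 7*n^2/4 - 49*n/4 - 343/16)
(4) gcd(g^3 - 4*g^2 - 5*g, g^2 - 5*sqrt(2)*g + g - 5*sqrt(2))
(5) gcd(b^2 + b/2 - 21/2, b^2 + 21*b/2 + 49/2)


(1) = gcd((c - 7*x)*(c + 4*x), (c - x)*(c + 7*x)) = 1
(2) = j - 1
(3) = n + 7/4
(4) = gcd(g*(g - 5)*(g + 1), (g + 1)*(g - 5*sqrt(2))) = g + 1
(5) = b + 7/2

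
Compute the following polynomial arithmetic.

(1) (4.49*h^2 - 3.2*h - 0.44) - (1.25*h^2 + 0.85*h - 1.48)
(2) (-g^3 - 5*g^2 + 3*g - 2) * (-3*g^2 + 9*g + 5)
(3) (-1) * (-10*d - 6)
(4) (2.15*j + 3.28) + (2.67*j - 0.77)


(1) = 3.24*h^2 - 4.05*h + 1.04
(2) = 3*g^5 + 6*g^4 - 59*g^3 + 8*g^2 - 3*g - 10
(3) = 10*d + 6
(4) = 4.82*j + 2.51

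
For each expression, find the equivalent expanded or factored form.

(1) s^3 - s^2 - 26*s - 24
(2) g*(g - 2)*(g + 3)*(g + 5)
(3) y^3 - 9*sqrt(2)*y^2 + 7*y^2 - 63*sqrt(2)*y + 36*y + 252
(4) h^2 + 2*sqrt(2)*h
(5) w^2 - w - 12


(1) = (s - 6)*(s + 1)*(s + 4)
(2) = g^4 + 6*g^3 - g^2 - 30*g
(3) = (y + 7)*(y - 6*sqrt(2))*(y - 3*sqrt(2))
(4) = h*(h + 2*sqrt(2))
(5) = (w - 4)*(w + 3)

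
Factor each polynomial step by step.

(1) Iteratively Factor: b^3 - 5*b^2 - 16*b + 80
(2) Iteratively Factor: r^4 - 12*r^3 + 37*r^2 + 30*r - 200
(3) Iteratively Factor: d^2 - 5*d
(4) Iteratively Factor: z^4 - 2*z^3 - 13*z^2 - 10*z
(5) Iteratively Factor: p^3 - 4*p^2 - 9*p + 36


(1) = (b - 4)*(b^2 - b - 20) = (b - 5)*(b - 4)*(b + 4)
(2) = (r - 5)*(r^3 - 7*r^2 + 2*r + 40) = (r - 5)*(r - 4)*(r^2 - 3*r - 10) = (r - 5)^2*(r - 4)*(r + 2)
(3) = (d - 5)*(d)
(4) = (z + 1)*(z^3 - 3*z^2 - 10*z) = (z - 5)*(z + 1)*(z^2 + 2*z) = (z - 5)*(z + 1)*(z + 2)*(z)
(5) = (p + 3)*(p^2 - 7*p + 12) = (p - 4)*(p + 3)*(p - 3)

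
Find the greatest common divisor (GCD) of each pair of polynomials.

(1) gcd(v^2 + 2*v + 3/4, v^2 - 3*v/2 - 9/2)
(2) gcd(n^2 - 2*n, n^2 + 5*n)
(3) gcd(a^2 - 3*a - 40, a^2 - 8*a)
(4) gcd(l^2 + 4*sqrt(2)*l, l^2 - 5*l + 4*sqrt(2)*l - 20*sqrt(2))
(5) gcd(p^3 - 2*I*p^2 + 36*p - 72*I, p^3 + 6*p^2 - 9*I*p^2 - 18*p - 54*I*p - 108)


(1) = gcd((v + 1/2)*(v + 3/2), (v - 3)*(v + 3/2)) = v + 3/2
(2) = n
(3) = gcd((a - 8)*(a + 5), a*(a - 8)) = a - 8
(4) = gcd(l*(l + 4*sqrt(2)), (l - 5)*(l + 4*sqrt(2))) = l + 4*sqrt(2)
(5) = p - 6*I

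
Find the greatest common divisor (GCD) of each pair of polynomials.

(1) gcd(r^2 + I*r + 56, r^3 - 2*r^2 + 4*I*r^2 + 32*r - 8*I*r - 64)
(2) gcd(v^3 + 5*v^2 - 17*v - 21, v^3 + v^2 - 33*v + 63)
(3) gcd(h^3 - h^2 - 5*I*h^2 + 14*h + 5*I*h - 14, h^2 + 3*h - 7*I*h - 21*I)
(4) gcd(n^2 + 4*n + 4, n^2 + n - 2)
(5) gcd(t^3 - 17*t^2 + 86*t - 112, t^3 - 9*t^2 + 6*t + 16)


(1) = r + 8*I
(2) = v^2 + 4*v - 21
(3) = h - 7*I
(4) = n + 2
(5) = t^2 - 10*t + 16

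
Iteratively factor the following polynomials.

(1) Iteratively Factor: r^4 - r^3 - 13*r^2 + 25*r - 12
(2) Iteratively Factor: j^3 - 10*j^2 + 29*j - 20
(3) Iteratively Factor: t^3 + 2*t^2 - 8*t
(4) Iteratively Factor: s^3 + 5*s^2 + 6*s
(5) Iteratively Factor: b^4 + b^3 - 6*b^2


(1) = (r - 1)*(r^3 - 13*r + 12) = (r - 1)*(r + 4)*(r^2 - 4*r + 3) = (r - 1)^2*(r + 4)*(r - 3)
(2) = (j - 5)*(j^2 - 5*j + 4) = (j - 5)*(j - 4)*(j - 1)
(3) = (t - 2)*(t^2 + 4*t) = t*(t - 2)*(t + 4)
(4) = (s + 2)*(s^2 + 3*s) = s*(s + 2)*(s + 3)
(5) = (b)*(b^3 + b^2 - 6*b) = b^2*(b^2 + b - 6) = b^2*(b + 3)*(b - 2)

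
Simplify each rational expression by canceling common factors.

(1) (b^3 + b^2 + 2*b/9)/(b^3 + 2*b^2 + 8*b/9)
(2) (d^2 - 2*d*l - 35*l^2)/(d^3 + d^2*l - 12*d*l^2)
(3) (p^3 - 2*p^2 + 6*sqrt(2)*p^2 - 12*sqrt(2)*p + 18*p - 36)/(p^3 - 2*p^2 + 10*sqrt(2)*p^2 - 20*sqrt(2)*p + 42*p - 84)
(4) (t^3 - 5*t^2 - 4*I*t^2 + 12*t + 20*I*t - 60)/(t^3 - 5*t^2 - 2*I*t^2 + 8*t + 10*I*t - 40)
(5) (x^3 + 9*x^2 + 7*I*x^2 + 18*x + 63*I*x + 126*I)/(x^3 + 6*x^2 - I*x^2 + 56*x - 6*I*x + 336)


(1) = (3*b + 1)/(3*b + 4)
(2) = (d^2 - 2*d*l - 35*l^2)/(d^3 + d^2*l - 12*d*l^2)
(3) = (p + 3*sqrt(2))/(p + 7*sqrt(2))
(4) = (t - 6*I)/(t - 4*I)
(5) = (x + 3)/(x - 8*I)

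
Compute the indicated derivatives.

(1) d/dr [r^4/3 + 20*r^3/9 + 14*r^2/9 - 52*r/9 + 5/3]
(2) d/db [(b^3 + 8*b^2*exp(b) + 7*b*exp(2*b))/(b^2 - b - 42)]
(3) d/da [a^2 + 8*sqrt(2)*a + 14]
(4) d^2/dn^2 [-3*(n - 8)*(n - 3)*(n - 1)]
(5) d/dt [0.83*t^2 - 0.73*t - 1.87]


(1) = 4*r^3/3 + 20*r^2/3 + 28*r/9 - 52/9
(2) = (-b*(2*b - 1)*(b^2 + 8*b*exp(b) + 7*exp(2*b)) + (-b^2 + b + 42)*(-8*b^2*exp(b) - 3*b^2 - 14*b*exp(2*b) - 16*b*exp(b) - 7*exp(2*b)))/(-b^2 + b + 42)^2
(3) = 2*a + 8*sqrt(2)
(4) = 72 - 18*n
(5) = 1.66*t - 0.73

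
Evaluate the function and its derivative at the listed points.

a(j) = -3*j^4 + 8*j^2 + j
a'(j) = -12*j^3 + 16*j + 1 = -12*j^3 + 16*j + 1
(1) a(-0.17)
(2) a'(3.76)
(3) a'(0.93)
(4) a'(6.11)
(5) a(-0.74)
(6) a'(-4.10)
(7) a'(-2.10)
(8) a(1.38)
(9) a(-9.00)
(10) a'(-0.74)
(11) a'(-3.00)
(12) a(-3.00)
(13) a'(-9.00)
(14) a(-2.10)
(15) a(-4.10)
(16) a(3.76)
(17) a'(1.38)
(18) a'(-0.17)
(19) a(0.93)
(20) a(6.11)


(1) = 0.06
(2) = -576.73
(3) = 6.23
(4) = -2638.43
(5) = 2.74
(6) = 762.45
(7) = 78.53
(8) = 5.73
(9) = -19044.00
(10) = -5.98
(11) = 277.00
(12) = -174.00
(13) = 8605.00
(14) = -25.16
(15) = -717.35
(16) = -482.75
(17) = -8.46
(18) = -1.66
(19) = 5.61
(20) = -3876.29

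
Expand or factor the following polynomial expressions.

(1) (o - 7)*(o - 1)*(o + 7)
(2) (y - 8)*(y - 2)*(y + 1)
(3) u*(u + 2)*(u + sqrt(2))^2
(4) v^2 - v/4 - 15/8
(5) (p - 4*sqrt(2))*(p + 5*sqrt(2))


(1) = o^3 - o^2 - 49*o + 49
(2) = y^3 - 9*y^2 + 6*y + 16
(3) = u^4 + 2*u^3 + 2*sqrt(2)*u^3 + 2*u^2 + 4*sqrt(2)*u^2 + 4*u
(4) = (v - 3/2)*(v + 5/4)
(5) = p^2 + sqrt(2)*p - 40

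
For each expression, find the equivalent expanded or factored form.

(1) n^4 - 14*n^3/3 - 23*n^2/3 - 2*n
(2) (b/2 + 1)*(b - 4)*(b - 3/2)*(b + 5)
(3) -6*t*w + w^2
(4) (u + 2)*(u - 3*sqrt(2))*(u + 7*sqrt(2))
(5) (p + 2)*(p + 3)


(1) = n*(n - 6)*(n + 1/3)*(n + 1)
(2) = b^4/2 + 3*b^3/4 - 45*b^2/4 - 13*b/2 + 30
(3) = w*(-6*t + w)
(4) = u^3 + 2*u^2 + 4*sqrt(2)*u^2 - 42*u + 8*sqrt(2)*u - 84
(5) = p^2 + 5*p + 6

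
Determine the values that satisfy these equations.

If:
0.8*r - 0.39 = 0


Then:
r = 0.49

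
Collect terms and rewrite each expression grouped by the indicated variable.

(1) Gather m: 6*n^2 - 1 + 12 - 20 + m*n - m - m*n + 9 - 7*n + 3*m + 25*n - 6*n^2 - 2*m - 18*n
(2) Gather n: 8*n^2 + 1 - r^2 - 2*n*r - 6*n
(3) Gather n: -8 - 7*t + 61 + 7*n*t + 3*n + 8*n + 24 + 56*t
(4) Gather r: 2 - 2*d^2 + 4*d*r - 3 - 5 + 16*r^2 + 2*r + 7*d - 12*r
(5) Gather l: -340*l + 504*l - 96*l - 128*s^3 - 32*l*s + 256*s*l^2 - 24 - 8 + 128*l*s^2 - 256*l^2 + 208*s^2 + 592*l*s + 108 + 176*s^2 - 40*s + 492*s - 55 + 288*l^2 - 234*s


(1) = 0
(2) = 8*n^2 + n*(-2*r - 6) - r^2 + 1
(3) = n*(7*t + 11) + 49*t + 77
(4) = -2*d^2 + 7*d + 16*r^2 + r*(4*d - 10) - 6
(5) = l^2*(256*s + 32) + l*(128*s^2 + 560*s + 68) - 128*s^3 + 384*s^2 + 218*s + 21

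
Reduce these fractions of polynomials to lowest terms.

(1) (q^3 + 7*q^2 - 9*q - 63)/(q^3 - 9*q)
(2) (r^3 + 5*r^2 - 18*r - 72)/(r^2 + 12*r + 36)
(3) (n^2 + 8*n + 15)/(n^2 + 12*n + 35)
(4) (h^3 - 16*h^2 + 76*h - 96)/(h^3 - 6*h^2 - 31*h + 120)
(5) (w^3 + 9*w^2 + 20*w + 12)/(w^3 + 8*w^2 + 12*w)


(1) = (q + 7)/q
(2) = (r^2 - r - 12)/(r + 6)
(3) = (n + 3)/(n + 7)
(4) = (h^2 - 8*h + 12)/(h^2 + 2*h - 15)
(5) = (w + 1)/w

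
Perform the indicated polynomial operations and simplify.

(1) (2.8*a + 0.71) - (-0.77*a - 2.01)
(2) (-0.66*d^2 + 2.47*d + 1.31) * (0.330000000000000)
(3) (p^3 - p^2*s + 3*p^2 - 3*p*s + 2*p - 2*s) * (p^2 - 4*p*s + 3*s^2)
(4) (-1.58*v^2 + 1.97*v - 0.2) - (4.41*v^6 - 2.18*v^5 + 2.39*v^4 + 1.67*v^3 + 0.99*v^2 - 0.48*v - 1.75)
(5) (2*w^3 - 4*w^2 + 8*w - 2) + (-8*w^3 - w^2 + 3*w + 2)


(1) = 3.57*a + 2.72
(2) = -0.2178*d^2 + 0.8151*d + 0.4323
(3) = p^5 - 5*p^4*s + 3*p^4 + 7*p^3*s^2 - 15*p^3*s + 2*p^3 - 3*p^2*s^3 + 21*p^2*s^2 - 10*p^2*s - 9*p*s^3 + 14*p*s^2 - 6*s^3
(4) = -4.41*v^6 + 2.18*v^5 - 2.39*v^4 - 1.67*v^3 - 2.57*v^2 + 2.45*v + 1.55
(5) = -6*w^3 - 5*w^2 + 11*w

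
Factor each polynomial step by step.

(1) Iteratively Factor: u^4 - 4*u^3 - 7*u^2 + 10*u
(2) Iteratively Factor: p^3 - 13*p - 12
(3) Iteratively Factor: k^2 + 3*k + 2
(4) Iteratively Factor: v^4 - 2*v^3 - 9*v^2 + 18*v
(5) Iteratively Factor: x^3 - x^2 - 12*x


(1) = (u)*(u^3 - 4*u^2 - 7*u + 10) = u*(u - 1)*(u^2 - 3*u - 10) = u*(u - 1)*(u + 2)*(u - 5)
(2) = (p + 1)*(p^2 - p - 12) = (p + 1)*(p + 3)*(p - 4)
(3) = (k + 1)*(k + 2)
(4) = (v + 3)*(v^3 - 5*v^2 + 6*v) = (v - 3)*(v + 3)*(v^2 - 2*v) = v*(v - 3)*(v + 3)*(v - 2)
(5) = (x - 4)*(x^2 + 3*x) = x*(x - 4)*(x + 3)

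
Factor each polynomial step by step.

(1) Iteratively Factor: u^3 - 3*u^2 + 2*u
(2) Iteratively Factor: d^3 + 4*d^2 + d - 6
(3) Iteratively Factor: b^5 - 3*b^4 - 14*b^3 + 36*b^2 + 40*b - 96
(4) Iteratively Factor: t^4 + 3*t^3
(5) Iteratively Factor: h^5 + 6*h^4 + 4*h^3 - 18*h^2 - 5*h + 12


(1) = (u)*(u^2 - 3*u + 2) = u*(u - 1)*(u - 2)
(2) = (d + 2)*(d^2 + 2*d - 3) = (d + 2)*(d + 3)*(d - 1)
(3) = (b + 3)*(b^4 - 6*b^3 + 4*b^2 + 24*b - 32) = (b + 2)*(b + 3)*(b^3 - 8*b^2 + 20*b - 16) = (b - 2)*(b + 2)*(b + 3)*(b^2 - 6*b + 8) = (b - 2)^2*(b + 2)*(b + 3)*(b - 4)
(4) = (t)*(t^3 + 3*t^2) = t*(t + 3)*(t^2) = t^2*(t + 3)*(t)
(5) = (h + 1)*(h^4 + 5*h^3 - h^2 - 17*h + 12) = (h + 1)*(h + 4)*(h^3 + h^2 - 5*h + 3) = (h - 1)*(h + 1)*(h + 4)*(h^2 + 2*h - 3) = (h - 1)*(h + 1)*(h + 3)*(h + 4)*(h - 1)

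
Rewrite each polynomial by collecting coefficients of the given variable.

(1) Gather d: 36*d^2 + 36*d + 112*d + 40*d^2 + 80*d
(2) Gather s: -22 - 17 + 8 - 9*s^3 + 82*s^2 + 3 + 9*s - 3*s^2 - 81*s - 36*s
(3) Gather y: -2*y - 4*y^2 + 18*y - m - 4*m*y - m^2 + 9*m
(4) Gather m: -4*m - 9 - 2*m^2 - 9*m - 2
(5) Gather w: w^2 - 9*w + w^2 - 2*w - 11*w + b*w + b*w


(1) = 76*d^2 + 228*d
(2) = -9*s^3 + 79*s^2 - 108*s - 28
(3) = -m^2 + 8*m - 4*y^2 + y*(16 - 4*m)
(4) = -2*m^2 - 13*m - 11
(5) = 2*w^2 + w*(2*b - 22)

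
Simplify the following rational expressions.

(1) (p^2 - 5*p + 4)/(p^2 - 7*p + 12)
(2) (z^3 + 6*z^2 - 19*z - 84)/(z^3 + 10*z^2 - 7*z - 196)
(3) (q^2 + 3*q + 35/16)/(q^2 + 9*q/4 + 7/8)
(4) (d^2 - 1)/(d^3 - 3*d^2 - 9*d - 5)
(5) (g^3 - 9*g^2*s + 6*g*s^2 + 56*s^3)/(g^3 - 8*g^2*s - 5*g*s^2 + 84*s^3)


(1) = (p - 1)/(p - 3)
(2) = (z + 3)/(z + 7)
(3) = (4*q + 5)/(4*q + 2)
(4) = (d - 1)/(d^2 - 4*d - 5)
(5) = (g + 2*s)/(g + 3*s)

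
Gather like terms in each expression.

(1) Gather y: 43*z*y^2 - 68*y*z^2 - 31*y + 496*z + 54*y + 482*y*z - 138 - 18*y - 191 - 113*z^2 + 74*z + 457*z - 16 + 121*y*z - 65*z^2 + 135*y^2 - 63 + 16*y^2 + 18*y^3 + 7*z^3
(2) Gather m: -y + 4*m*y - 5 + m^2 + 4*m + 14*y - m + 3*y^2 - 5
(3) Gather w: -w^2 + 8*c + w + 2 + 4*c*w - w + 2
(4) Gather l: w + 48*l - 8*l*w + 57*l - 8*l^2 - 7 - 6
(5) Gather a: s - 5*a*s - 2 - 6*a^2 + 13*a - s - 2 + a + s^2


(1) = 18*y^3 + y^2*(43*z + 151) + y*(-68*z^2 + 603*z + 5) + 7*z^3 - 178*z^2 + 1027*z - 408
(2) = m^2 + m*(4*y + 3) + 3*y^2 + 13*y - 10
(3) = 4*c*w + 8*c - w^2 + 4
(4) = -8*l^2 + l*(105 - 8*w) + w - 13
(5) = -6*a^2 + a*(14 - 5*s) + s^2 - 4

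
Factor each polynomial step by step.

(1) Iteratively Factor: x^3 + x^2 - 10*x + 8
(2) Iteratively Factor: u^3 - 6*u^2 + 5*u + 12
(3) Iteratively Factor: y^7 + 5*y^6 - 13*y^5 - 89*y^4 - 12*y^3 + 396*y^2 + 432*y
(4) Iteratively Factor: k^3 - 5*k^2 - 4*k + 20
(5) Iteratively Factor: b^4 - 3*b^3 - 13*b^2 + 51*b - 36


(1) = (x - 2)*(x^2 + 3*x - 4) = (x - 2)*(x + 4)*(x - 1)
(2) = (u - 3)*(u^2 - 3*u - 4) = (u - 4)*(u - 3)*(u + 1)
(3) = (y + 2)*(y^6 + 3*y^5 - 19*y^4 - 51*y^3 + 90*y^2 + 216*y) = (y - 3)*(y + 2)*(y^5 + 6*y^4 - y^3 - 54*y^2 - 72*y) = y*(y - 3)*(y + 2)*(y^4 + 6*y^3 - y^2 - 54*y - 72) = y*(y - 3)*(y + 2)*(y + 3)*(y^3 + 3*y^2 - 10*y - 24) = y*(y - 3)*(y + 2)*(y + 3)*(y + 4)*(y^2 - y - 6) = y*(y - 3)^2*(y + 2)*(y + 3)*(y + 4)*(y + 2)
(4) = (k - 5)*(k^2 - 4) = (k - 5)*(k + 2)*(k - 2)
(5) = (b - 1)*(b^3 - 2*b^2 - 15*b + 36) = (b - 3)*(b - 1)*(b^2 + b - 12) = (b - 3)*(b - 1)*(b + 4)*(b - 3)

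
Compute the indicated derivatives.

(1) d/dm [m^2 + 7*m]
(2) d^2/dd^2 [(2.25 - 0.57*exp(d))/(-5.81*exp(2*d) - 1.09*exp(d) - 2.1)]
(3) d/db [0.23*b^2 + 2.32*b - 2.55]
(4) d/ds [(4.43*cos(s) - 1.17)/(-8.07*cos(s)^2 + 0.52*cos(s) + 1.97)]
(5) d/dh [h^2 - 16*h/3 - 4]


(1) = 2*m + 7
(2) = (19.240977*exp(4*d) - 307.414653*exp(3*d) - 84.474495*exp(2*d) + 105.831045*exp(d) + 7.66395)*exp(d)/(196.122941*exp(6*d) + 110.382447*exp(5*d) + 233.372013*exp(4*d) + 81.089569*exp(3*d) + 84.35133*exp(2*d) + 14.4207*exp(d) + 9.261)
(3) = 0.46*b + 2.32
(4) = (-35.7501*cos(s)^2 + 18.8838*cos(s) - 9.3355)*sin(s)/(65.1249*cos(s)^4 - 8.3928*cos(s)^3 - 31.5254*cos(s)^2 + 2.0488*cos(s) + 3.8809)
(5) = 2*h - 16/3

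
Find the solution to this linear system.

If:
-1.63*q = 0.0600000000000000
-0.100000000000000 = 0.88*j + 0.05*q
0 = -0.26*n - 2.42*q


Then:
j = -0.11
n = 0.34
q = -0.04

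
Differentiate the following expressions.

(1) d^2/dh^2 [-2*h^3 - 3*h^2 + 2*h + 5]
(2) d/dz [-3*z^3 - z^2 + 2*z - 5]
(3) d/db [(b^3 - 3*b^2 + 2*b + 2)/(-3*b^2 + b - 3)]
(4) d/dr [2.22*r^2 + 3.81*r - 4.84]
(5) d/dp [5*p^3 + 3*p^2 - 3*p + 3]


(1) = -12*h - 6
(2) = -9*z^2 - 2*z + 2
(3) = (-3*b^4 + 2*b^3 - 6*b^2 + 30*b - 8)/(9*b^4 - 6*b^3 + 19*b^2 - 6*b + 9)
(4) = 4.44*r + 3.81
(5) = 15*p^2 + 6*p - 3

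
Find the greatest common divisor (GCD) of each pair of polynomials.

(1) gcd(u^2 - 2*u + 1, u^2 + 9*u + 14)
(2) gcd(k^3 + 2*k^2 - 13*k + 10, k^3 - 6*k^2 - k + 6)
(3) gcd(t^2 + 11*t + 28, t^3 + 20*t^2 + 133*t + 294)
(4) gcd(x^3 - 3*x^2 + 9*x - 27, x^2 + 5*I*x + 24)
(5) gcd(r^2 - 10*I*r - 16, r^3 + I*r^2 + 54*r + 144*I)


(1) = gcd((u - 1)^2, (u + 2)*(u + 7)) = 1
(2) = gcd((k - 2)*(k - 1)*(k + 5), (k - 6)*(k - 1)*(k + 1)) = k - 1
(3) = t + 7
(4) = x - 3*I
(5) = gcd((r - 8*I)*(r - 2*I), (r - 8*I)*(r + 3*I)*(r + 6*I)) = r - 8*I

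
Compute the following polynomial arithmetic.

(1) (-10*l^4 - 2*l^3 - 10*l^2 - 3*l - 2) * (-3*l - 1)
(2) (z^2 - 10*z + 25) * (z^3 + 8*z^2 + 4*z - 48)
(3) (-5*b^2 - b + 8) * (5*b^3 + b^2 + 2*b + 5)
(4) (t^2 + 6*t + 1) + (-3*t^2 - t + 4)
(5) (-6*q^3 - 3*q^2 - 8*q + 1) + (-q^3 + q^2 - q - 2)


(1) = 30*l^5 + 16*l^4 + 32*l^3 + 19*l^2 + 9*l + 2
(2) = z^5 - 2*z^4 - 51*z^3 + 112*z^2 + 580*z - 1200
(3) = -25*b^5 - 10*b^4 + 29*b^3 - 19*b^2 + 11*b + 40
(4) = -2*t^2 + 5*t + 5
(5) = -7*q^3 - 2*q^2 - 9*q - 1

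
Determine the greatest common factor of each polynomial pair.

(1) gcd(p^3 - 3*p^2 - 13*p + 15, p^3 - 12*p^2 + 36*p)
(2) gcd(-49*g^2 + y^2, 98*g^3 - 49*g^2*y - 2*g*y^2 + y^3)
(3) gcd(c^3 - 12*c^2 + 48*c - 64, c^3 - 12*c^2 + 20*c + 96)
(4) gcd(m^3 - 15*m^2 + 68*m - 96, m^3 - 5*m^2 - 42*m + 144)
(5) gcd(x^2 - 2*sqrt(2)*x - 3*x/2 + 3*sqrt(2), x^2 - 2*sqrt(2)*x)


(1) = 1
(2) = gcd((-7*g + y)*(7*g + y), (-7*g + y)*(-2*g + y)*(7*g + y)) = -49*g^2 + y^2
(3) = 1
(4) = m^2 - 11*m + 24
(5) = gcd((x - 3/2)*(x - 2*sqrt(2)), x*(x - 2*sqrt(2))) = x - 2*sqrt(2)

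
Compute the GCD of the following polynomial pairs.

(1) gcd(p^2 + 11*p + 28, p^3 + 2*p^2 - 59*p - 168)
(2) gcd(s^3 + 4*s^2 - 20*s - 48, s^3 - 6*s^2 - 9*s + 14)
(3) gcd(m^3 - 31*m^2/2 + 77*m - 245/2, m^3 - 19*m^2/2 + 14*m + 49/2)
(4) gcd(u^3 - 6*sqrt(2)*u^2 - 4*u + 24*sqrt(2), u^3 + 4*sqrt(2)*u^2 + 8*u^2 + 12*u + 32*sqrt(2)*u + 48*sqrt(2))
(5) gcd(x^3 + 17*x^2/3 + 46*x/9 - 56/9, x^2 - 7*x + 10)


(1) = gcd((p + 4)*(p + 7), (p - 8)*(p + 3)*(p + 7)) = p + 7
(2) = s + 2
(3) = gcd((m - 7)*(m - 5)*(m - 7/2), (m - 7)*(m - 7/2)*(m + 1)) = m^2 - 21*m/2 + 49/2
(4) = gcd((u - 2)*(u + 2)*(u - 6*sqrt(2)), (u + 2)*(u + 6)*(u + 4*sqrt(2))) = u + 2
(5) = gcd((x - 2/3)*(x + 7/3)*(x + 4), (x - 5)*(x - 2)) = 1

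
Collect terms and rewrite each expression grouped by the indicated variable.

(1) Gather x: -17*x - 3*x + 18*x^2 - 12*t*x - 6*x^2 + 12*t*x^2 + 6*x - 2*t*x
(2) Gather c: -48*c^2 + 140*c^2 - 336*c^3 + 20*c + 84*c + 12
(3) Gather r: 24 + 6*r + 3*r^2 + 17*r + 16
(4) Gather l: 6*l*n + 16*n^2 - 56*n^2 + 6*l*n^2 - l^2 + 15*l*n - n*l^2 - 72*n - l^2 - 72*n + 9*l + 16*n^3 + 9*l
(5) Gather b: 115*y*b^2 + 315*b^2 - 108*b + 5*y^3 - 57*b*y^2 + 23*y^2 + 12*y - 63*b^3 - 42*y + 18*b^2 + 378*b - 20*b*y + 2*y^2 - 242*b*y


(1) = x^2*(12*t + 12) + x*(-14*t - 14)
(2) = -336*c^3 + 92*c^2 + 104*c + 12
(3) = 3*r^2 + 23*r + 40
(4) = l^2*(-n - 2) + l*(6*n^2 + 21*n + 18) + 16*n^3 - 40*n^2 - 144*n
(5) = -63*b^3 + b^2*(115*y + 333) + b*(-57*y^2 - 262*y + 270) + 5*y^3 + 25*y^2 - 30*y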